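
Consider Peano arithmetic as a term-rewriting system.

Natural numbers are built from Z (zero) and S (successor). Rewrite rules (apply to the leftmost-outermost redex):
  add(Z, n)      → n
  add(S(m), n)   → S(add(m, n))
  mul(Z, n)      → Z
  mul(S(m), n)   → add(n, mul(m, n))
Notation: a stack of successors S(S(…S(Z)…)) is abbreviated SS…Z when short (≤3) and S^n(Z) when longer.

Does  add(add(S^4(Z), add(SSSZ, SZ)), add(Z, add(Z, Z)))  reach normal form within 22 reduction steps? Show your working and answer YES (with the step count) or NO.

Answer: YES — reaches normal form S^8(Z) in 20 ≤ 22 steps

Derivation:
  start: add(add(S^4(Z), add(SSSZ, SZ)), add(Z, add(Z, Z)))
  step 1: add(S(add(SSSZ, add(SSSZ, SZ))), add(Z, add(Z, Z)))
  step 2: S(add(add(SSSZ, add(SSSZ, SZ)), add(Z, add(Z, Z))))
  step 3: S(add(S(add(SSZ, add(SSSZ, SZ))), add(Z, add(Z, Z))))
  step 4: S(S(add(add(SSZ, add(SSSZ, SZ)), add(Z, add(Z, Z)))))
  step 5: S(S(add(S(add(SZ, add(SSSZ, SZ))), add(Z, add(Z, Z)))))
  step 6: S(S(S(add(add(SZ, add(SSSZ, SZ)), add(Z, add(Z, Z))))))
  step 7: S(S(S(add(S(add(Z, add(SSSZ, SZ))), add(Z, add(Z, Z))))))
  step 8: S(S(S(S(add(add(Z, add(SSSZ, SZ)), add(Z, add(Z, Z)))))))
  step 9: S(S(S(S(add(add(SSSZ, SZ), add(Z, add(Z, Z)))))))
  step 10: S(S(S(S(add(S(add(SSZ, SZ)), add(Z, add(Z, Z)))))))
  step 11: S(S(S(S(S(add(add(SSZ, SZ), add(Z, add(Z, Z))))))))
  step 12: S(S(S(S(S(add(S(add(SZ, SZ)), add(Z, add(Z, Z))))))))
  step 13: S(S(S(S(S(S(add(add(SZ, SZ), add(Z, add(Z, Z)))))))))
  step 14: S(S(S(S(S(S(add(S(add(Z, SZ)), add(Z, add(Z, Z)))))))))
  step 15: S(S(S(S(S(S(S(add(add(Z, SZ), add(Z, add(Z, Z))))))))))
  step 16: S(S(S(S(S(S(S(add(SZ, add(Z, add(Z, Z))))))))))
  step 17: S(S(S(S(S(S(S(S(add(Z, add(Z, add(Z, Z)))))))))))
  step 18: S(S(S(S(S(S(S(S(add(Z, add(Z, Z))))))))))
  step 19: S(S(S(S(S(S(S(S(add(Z, Z)))))))))
  step 20: S^8(Z)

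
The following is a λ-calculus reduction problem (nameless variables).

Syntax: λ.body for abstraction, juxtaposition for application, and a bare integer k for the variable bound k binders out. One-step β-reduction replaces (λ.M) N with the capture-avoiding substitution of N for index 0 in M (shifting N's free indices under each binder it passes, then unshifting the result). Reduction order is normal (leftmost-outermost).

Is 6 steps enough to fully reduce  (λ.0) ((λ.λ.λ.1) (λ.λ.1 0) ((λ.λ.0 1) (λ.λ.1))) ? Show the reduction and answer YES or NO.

  start: (λ.0) ((λ.λ.λ.1) (λ.λ.1 0) ((λ.λ.0 1) (λ.λ.1)))
  [1] (λ.λ.λ.1) (λ.λ.1 0) ((λ.λ.0 1) (λ.λ.1))
  [2] (λ.λ.1) ((λ.λ.0 1) (λ.λ.1))
  [3] λ.(λ.λ.0 1) (λ.λ.1)
  [4] λ.λ.0 (λ.λ.1)

Answer: YES — reaches normal form λ.λ.0 (λ.λ.1) in 4 ≤ 6 steps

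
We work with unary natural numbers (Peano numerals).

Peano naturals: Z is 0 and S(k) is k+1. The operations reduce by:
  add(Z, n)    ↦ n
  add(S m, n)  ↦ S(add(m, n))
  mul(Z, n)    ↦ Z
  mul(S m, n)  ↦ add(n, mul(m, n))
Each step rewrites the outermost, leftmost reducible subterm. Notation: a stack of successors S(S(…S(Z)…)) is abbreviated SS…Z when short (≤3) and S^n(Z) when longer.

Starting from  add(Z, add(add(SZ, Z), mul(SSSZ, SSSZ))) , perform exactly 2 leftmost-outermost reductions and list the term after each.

  start: add(Z, add(add(SZ, Z), mul(SSSZ, SSSZ)))
  step 1: add(add(SZ, Z), mul(SSSZ, SSSZ))
  step 2: add(S(add(Z, Z)), mul(SSSZ, SSSZ))

Answer: after 2 steps: add(S(add(Z, Z)), mul(SSSZ, SSSZ))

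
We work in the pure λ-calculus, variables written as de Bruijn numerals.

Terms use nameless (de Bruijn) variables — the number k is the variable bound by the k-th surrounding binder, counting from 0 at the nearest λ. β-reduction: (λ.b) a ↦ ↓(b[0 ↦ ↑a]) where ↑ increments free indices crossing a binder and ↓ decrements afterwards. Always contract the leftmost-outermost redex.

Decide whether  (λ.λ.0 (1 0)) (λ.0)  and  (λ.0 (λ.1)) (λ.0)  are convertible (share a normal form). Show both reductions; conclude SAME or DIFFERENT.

Term A:
  start: (λ.λ.0 (1 0)) (λ.0)
  →1  λ.0 ((λ.0) 0)
  →2  λ.0 0

Term B:
  start: (λ.0 (λ.1)) (λ.0)
  →1  (λ.0) (λ.λ.0)
  →2  λ.λ.0

Answer: DIFFERENT — A ⇓ λ.0 0, B ⇓ λ.λ.0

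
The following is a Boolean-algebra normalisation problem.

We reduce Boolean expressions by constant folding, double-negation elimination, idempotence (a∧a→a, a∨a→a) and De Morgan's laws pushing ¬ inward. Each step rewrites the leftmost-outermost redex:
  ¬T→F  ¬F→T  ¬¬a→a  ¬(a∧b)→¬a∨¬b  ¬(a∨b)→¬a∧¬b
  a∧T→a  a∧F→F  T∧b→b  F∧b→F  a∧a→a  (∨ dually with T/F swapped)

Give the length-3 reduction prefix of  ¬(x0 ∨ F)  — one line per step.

Answer: after 3 steps: ¬x0

Working:
  start: ¬(x0 ∨ F)
  step 1: ¬x0 ∧ ¬F
  step 2: ¬x0 ∧ T
  step 3: ¬x0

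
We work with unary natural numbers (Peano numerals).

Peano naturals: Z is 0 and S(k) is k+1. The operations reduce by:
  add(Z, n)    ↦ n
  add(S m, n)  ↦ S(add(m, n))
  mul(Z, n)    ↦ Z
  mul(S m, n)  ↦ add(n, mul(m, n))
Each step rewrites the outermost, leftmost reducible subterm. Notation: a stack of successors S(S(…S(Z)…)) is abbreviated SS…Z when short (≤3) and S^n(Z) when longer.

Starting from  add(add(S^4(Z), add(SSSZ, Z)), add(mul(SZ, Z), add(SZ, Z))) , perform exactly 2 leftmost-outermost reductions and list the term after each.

  start: add(add(S^4(Z), add(SSSZ, Z)), add(mul(SZ, Z), add(SZ, Z)))
  [1] add(S(add(SSSZ, add(SSSZ, Z))), add(mul(SZ, Z), add(SZ, Z)))
  [2] S(add(add(SSSZ, add(SSSZ, Z)), add(mul(SZ, Z), add(SZ, Z))))

Answer: after 2 steps: S(add(add(SSSZ, add(SSSZ, Z)), add(mul(SZ, Z), add(SZ, Z))))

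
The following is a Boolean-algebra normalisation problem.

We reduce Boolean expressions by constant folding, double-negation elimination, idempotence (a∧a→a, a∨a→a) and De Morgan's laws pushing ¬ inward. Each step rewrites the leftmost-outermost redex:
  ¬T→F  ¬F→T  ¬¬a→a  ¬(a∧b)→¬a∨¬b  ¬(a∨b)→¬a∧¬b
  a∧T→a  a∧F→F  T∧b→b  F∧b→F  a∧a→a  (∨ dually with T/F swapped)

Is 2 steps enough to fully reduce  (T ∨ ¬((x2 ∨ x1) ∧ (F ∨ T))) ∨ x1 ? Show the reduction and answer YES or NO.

Answer: YES — reaches normal form T in 2 ≤ 2 steps

Reduction:
  start: (T ∨ ¬((x2 ∨ x1) ∧ (F ∨ T))) ∨ x1
  step 1: T ∨ x1
  step 2: T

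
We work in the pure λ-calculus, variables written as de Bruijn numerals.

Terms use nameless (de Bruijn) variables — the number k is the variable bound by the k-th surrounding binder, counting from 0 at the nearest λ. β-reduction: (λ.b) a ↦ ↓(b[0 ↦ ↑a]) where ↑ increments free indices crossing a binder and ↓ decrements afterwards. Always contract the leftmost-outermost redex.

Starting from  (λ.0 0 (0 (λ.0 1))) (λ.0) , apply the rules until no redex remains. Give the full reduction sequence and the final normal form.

Answer: normal form = λ.0 (λ.0)  (in 4 steps)

Working:
  start: (λ.0 0 (0 (λ.0 1))) (λ.0)
  step 1: (λ.0) (λ.0) ((λ.0) (λ.0 (λ.0)))
  step 2: (λ.0) ((λ.0) (λ.0 (λ.0)))
  step 3: (λ.0) (λ.0 (λ.0))
  step 4: λ.0 (λ.0)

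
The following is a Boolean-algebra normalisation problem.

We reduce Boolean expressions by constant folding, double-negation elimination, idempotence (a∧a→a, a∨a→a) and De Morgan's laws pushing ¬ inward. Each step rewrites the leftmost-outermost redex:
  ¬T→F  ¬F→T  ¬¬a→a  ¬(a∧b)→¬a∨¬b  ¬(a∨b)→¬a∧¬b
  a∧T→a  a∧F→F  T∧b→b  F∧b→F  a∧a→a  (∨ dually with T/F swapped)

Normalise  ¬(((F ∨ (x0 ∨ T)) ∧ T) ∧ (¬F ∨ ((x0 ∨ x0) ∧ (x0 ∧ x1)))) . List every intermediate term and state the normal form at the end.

Answer: normal form = F  (in 14 steps)

Working:
  start: ¬(((F ∨ (x0 ∨ T)) ∧ T) ∧ (¬F ∨ ((x0 ∨ x0) ∧ (x0 ∧ x1))))
  →1  ¬((F ∨ (x0 ∨ T)) ∧ T) ∨ ¬(¬F ∨ ((x0 ∨ x0) ∧ (x0 ∧ x1)))
  →2  (¬(F ∨ (x0 ∨ T)) ∨ ¬T) ∨ ¬(¬F ∨ ((x0 ∨ x0) ∧ (x0 ∧ x1)))
  →3  ((¬F ∧ ¬(x0 ∨ T)) ∨ ¬T) ∨ ¬(¬F ∨ ((x0 ∨ x0) ∧ (x0 ∧ x1)))
  →4  ((T ∧ ¬(x0 ∨ T)) ∨ ¬T) ∨ ¬(¬F ∨ ((x0 ∨ x0) ∧ (x0 ∧ x1)))
  →5  (¬(x0 ∨ T) ∨ ¬T) ∨ ¬(¬F ∨ ((x0 ∨ x0) ∧ (x0 ∧ x1)))
  →6  ((¬x0 ∧ ¬T) ∨ ¬T) ∨ ¬(¬F ∨ ((x0 ∨ x0) ∧ (x0 ∧ x1)))
  →7  ((¬x0 ∧ F) ∨ ¬T) ∨ ¬(¬F ∨ ((x0 ∨ x0) ∧ (x0 ∧ x1)))
  →8  (F ∨ ¬T) ∨ ¬(¬F ∨ ((x0 ∨ x0) ∧ (x0 ∧ x1)))
  →9  ¬T ∨ ¬(¬F ∨ ((x0 ∨ x0) ∧ (x0 ∧ x1)))
  →10  F ∨ ¬(¬F ∨ ((x0 ∨ x0) ∧ (x0 ∧ x1)))
  →11  ¬(¬F ∨ ((x0 ∨ x0) ∧ (x0 ∧ x1)))
  →12  ¬¬F ∧ ¬((x0 ∨ x0) ∧ (x0 ∧ x1))
  →13  F ∧ ¬((x0 ∨ x0) ∧ (x0 ∧ x1))
  →14  F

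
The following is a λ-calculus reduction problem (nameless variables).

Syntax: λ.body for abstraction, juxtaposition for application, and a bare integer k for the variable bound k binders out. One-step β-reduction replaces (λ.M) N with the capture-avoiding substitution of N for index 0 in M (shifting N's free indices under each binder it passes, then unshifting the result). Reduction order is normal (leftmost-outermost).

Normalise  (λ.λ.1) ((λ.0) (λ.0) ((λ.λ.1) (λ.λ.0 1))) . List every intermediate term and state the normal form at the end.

  start: (λ.λ.1) ((λ.0) (λ.0) ((λ.λ.1) (λ.λ.0 1)))
  →1  λ.(λ.0) (λ.0) ((λ.λ.1) (λ.λ.0 1))
  →2  λ.(λ.0) ((λ.λ.1) (λ.λ.0 1))
  →3  λ.(λ.λ.1) (λ.λ.0 1)
  →4  λ.λ.λ.λ.0 1

Answer: normal form = λ.λ.λ.λ.0 1  (in 4 steps)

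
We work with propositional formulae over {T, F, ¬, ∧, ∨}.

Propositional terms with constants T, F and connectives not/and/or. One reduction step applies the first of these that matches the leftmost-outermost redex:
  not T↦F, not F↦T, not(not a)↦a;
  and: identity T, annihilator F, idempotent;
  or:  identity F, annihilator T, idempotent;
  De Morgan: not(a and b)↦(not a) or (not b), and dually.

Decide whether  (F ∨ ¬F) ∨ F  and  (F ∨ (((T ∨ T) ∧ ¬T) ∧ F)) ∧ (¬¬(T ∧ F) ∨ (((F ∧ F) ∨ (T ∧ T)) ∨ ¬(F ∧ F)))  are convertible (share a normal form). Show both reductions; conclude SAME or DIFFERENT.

Term A:
  start: (F ∨ ¬F) ∨ F
  step 1: F ∨ ¬F
  step 2: ¬F
  step 3: T

Term B:
  start: (F ∨ (((T ∨ T) ∧ ¬T) ∧ F)) ∧ (¬¬(T ∧ F) ∨ (((F ∧ F) ∨ (T ∧ T)) ∨ ¬(F ∧ F)))
  step 1: (((T ∨ T) ∧ ¬T) ∧ F) ∧ (¬¬(T ∧ F) ∨ (((F ∧ F) ∨ (T ∧ T)) ∨ ¬(F ∧ F)))
  step 2: F ∧ (¬¬(T ∧ F) ∨ (((F ∧ F) ∨ (T ∧ T)) ∨ ¬(F ∧ F)))
  step 3: F

Answer: DIFFERENT — A ⇓ T, B ⇓ F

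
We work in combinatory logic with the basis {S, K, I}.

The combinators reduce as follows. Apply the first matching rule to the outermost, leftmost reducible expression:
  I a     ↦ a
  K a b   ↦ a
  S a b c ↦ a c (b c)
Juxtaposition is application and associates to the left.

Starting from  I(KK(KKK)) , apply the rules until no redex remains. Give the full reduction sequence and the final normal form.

  start: I(KK(KKK))
  step 1: KK(KKK)
  step 2: K

Answer: normal form = K  (in 2 steps)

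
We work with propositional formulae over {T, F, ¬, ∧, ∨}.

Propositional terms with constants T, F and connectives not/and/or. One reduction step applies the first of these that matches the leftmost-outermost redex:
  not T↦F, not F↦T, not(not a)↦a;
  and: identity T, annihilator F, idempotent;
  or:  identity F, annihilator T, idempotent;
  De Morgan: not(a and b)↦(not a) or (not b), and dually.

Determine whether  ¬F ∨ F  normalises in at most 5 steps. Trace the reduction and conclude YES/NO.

  start: ¬F ∨ F
  →1  ¬F
  →2  T

Answer: YES — reaches normal form T in 2 ≤ 5 steps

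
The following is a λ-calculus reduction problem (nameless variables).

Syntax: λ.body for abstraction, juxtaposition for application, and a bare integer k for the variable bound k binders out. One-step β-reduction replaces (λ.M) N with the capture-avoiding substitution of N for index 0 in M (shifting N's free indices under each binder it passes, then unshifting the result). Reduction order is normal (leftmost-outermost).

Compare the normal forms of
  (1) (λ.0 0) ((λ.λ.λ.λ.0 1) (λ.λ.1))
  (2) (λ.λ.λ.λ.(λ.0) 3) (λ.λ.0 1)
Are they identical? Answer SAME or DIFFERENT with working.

Answer: DIFFERENT — A ⇓ λ.λ.0 1, B ⇓ λ.λ.λ.λ.λ.0 1

Working:
Term A:
  start: (λ.0 0) ((λ.λ.λ.λ.0 1) (λ.λ.1))
  step 1: (λ.λ.λ.λ.0 1) (λ.λ.1) ((λ.λ.λ.λ.0 1) (λ.λ.1))
  step 2: (λ.λ.λ.0 1) ((λ.λ.λ.λ.0 1) (λ.λ.1))
  step 3: λ.λ.0 1

Term B:
  start: (λ.λ.λ.λ.(λ.0) 3) (λ.λ.0 1)
  step 1: λ.λ.λ.(λ.0) (λ.λ.0 1)
  step 2: λ.λ.λ.λ.λ.0 1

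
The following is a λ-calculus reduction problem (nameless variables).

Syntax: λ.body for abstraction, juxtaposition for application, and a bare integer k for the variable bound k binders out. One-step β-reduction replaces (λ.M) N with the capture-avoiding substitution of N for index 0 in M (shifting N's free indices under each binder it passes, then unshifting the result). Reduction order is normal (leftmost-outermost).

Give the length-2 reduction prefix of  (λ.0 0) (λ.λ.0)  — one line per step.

Answer: after 2 steps: λ.0

Derivation:
  start: (λ.0 0) (λ.λ.0)
  →1  (λ.λ.0) (λ.λ.0)
  →2  λ.0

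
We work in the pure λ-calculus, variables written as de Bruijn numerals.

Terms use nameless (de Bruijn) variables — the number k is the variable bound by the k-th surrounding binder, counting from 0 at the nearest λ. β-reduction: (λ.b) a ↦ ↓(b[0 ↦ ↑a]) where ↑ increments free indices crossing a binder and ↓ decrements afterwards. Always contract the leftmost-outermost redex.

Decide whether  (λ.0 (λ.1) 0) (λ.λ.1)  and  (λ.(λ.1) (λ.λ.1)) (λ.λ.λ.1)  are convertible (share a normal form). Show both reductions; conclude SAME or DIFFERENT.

Answer: SAME — A ⇓ λ.λ.λ.1, B ⇓ λ.λ.λ.1

Derivation:
Term A:
  start: (λ.0 (λ.1) 0) (λ.λ.1)
  →1  (λ.λ.1) (λ.λ.λ.1) (λ.λ.1)
  →2  (λ.λ.λ.λ.1) (λ.λ.1)
  →3  λ.λ.λ.1

Term B:
  start: (λ.(λ.1) (λ.λ.1)) (λ.λ.λ.1)
  →1  (λ.λ.λ.λ.1) (λ.λ.1)
  →2  λ.λ.λ.1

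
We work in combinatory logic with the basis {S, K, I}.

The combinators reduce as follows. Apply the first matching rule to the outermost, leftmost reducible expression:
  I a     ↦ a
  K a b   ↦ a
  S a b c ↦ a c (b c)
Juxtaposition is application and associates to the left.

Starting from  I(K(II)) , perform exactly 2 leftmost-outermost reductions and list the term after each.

Answer: after 2 steps: KI

Reduction:
  start: I(K(II))
  [1] K(II)
  [2] KI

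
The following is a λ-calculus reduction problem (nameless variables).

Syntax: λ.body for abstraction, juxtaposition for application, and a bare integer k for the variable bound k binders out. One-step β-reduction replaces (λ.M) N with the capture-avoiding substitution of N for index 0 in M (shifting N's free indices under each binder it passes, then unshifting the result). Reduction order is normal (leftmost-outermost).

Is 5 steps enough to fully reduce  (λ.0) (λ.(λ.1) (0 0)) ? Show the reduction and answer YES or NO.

  start: (λ.0) (λ.(λ.1) (0 0))
  step 1: λ.(λ.1) (0 0)
  step 2: λ.0

Answer: YES — reaches normal form λ.0 in 2 ≤ 5 steps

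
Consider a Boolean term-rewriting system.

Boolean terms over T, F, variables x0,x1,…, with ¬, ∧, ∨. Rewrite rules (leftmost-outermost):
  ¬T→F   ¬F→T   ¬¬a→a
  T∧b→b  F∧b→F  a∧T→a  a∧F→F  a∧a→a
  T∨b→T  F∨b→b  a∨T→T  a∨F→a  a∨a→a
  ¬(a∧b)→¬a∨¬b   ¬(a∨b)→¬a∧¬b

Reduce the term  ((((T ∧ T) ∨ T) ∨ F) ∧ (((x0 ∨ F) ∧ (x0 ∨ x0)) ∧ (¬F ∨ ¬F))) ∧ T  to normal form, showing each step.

  start: ((((T ∧ T) ∨ T) ∨ F) ∧ (((x0 ∨ F) ∧ (x0 ∨ x0)) ∧ (¬F ∨ ¬F))) ∧ T
  [1] (((T ∧ T) ∨ T) ∨ F) ∧ (((x0 ∨ F) ∧ (x0 ∨ x0)) ∧ (¬F ∨ ¬F))
  [2] ((T ∧ T) ∨ T) ∧ (((x0 ∨ F) ∧ (x0 ∨ x0)) ∧ (¬F ∨ ¬F))
  [3] T ∧ (((x0 ∨ F) ∧ (x0 ∨ x0)) ∧ (¬F ∨ ¬F))
  [4] ((x0 ∨ F) ∧ (x0 ∨ x0)) ∧ (¬F ∨ ¬F)
  [5] (x0 ∧ (x0 ∨ x0)) ∧ (¬F ∨ ¬F)
  [6] (x0 ∧ x0) ∧ (¬F ∨ ¬F)
  [7] x0 ∧ (¬F ∨ ¬F)
  [8] x0 ∧ ¬F
  [9] x0 ∧ T
  [10] x0

Answer: normal form = x0  (in 10 steps)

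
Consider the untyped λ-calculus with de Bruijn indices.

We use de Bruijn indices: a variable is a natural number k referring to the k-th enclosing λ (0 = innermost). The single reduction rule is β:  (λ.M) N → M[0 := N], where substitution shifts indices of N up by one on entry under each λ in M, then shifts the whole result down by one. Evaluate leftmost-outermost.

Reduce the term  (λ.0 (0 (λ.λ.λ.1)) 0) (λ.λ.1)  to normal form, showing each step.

Answer: normal form = λ.λ.λ.λ.1  (in 4 steps)

Reduction:
  start: (λ.0 (0 (λ.λ.λ.1)) 0) (λ.λ.1)
  [1] (λ.λ.1) ((λ.λ.1) (λ.λ.λ.1)) (λ.λ.1)
  [2] (λ.(λ.λ.1) (λ.λ.λ.1)) (λ.λ.1)
  [3] (λ.λ.1) (λ.λ.λ.1)
  [4] λ.λ.λ.λ.1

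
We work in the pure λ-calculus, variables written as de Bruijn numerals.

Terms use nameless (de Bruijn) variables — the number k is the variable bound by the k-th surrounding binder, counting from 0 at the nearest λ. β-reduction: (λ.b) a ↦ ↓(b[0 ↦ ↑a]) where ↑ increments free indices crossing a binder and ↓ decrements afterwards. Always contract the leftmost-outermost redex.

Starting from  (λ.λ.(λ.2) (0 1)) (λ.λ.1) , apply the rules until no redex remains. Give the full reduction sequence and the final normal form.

Answer: normal form = λ.λ.λ.1  (in 2 steps)

Working:
  start: (λ.λ.(λ.2) (0 1)) (λ.λ.1)
  [1] λ.(λ.λ.λ.1) (0 (λ.λ.1))
  [2] λ.λ.λ.1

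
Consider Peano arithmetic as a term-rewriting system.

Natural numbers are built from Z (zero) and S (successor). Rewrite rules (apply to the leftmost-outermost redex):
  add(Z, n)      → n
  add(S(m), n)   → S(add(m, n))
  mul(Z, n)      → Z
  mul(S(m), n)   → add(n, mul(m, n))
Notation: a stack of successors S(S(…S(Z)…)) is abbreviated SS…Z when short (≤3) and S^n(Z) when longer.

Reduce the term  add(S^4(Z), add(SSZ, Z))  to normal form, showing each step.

  start: add(S^4(Z), add(SSZ, Z))
  step 1: S(add(SSSZ, add(SSZ, Z)))
  step 2: S(S(add(SSZ, add(SSZ, Z))))
  step 3: S(S(S(add(SZ, add(SSZ, Z)))))
  step 4: S(S(S(S(add(Z, add(SSZ, Z))))))
  step 5: S(S(S(S(add(SSZ, Z)))))
  step 6: S(S(S(S(S(add(SZ, Z))))))
  step 7: S(S(S(S(S(S(add(Z, Z)))))))
  step 8: S^6(Z)

Answer: normal form = S^6(Z)  (in 8 steps)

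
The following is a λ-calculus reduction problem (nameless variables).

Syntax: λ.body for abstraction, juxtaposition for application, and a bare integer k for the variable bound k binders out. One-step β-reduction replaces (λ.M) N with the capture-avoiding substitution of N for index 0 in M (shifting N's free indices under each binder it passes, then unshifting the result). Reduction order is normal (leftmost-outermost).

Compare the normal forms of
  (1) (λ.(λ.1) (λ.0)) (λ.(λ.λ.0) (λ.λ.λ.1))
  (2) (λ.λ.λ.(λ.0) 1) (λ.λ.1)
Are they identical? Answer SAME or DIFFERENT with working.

Answer: DIFFERENT — A ⇓ λ.λ.0, B ⇓ λ.λ.1

Derivation:
Term A:
  start: (λ.(λ.1) (λ.0)) (λ.(λ.λ.0) (λ.λ.λ.1))
  step 1: (λ.λ.(λ.λ.0) (λ.λ.λ.1)) (λ.0)
  step 2: λ.(λ.λ.0) (λ.λ.λ.1)
  step 3: λ.λ.0

Term B:
  start: (λ.λ.λ.(λ.0) 1) (λ.λ.1)
  step 1: λ.λ.(λ.0) 1
  step 2: λ.λ.1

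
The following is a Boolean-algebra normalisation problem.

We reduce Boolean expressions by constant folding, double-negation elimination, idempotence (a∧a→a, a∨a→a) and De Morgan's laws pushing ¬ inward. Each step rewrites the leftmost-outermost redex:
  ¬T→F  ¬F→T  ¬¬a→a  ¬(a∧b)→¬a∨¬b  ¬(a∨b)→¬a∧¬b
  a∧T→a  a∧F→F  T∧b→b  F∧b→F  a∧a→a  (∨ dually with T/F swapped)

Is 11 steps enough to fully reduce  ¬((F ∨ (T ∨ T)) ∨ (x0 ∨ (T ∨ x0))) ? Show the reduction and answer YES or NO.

Answer: YES — reaches normal form F in 8 ≤ 11 steps

Working:
  start: ¬((F ∨ (T ∨ T)) ∨ (x0 ∨ (T ∨ x0)))
  [1] ¬(F ∨ (T ∨ T)) ∧ ¬(x0 ∨ (T ∨ x0))
  [2] (¬F ∧ ¬(T ∨ T)) ∧ ¬(x0 ∨ (T ∨ x0))
  [3] (T ∧ ¬(T ∨ T)) ∧ ¬(x0 ∨ (T ∨ x0))
  [4] ¬(T ∨ T) ∧ ¬(x0 ∨ (T ∨ x0))
  [5] (¬T ∧ ¬T) ∧ ¬(x0 ∨ (T ∨ x0))
  [6] ¬T ∧ ¬(x0 ∨ (T ∨ x0))
  [7] F ∧ ¬(x0 ∨ (T ∨ x0))
  [8] F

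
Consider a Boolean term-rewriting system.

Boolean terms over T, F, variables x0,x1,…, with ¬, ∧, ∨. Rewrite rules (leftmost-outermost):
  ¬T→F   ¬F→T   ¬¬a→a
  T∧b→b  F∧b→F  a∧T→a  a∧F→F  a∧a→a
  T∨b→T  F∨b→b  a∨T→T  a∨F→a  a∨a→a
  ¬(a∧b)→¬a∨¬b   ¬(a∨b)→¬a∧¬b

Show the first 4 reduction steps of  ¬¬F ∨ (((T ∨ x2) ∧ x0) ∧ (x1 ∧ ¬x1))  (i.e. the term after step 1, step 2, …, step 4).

  start: ¬¬F ∨ (((T ∨ x2) ∧ x0) ∧ (x1 ∧ ¬x1))
  →1  F ∨ (((T ∨ x2) ∧ x0) ∧ (x1 ∧ ¬x1))
  →2  ((T ∨ x2) ∧ x0) ∧ (x1 ∧ ¬x1)
  →3  (T ∧ x0) ∧ (x1 ∧ ¬x1)
  →4  x0 ∧ (x1 ∧ ¬x1)

Answer: after 4 steps: x0 ∧ (x1 ∧ ¬x1)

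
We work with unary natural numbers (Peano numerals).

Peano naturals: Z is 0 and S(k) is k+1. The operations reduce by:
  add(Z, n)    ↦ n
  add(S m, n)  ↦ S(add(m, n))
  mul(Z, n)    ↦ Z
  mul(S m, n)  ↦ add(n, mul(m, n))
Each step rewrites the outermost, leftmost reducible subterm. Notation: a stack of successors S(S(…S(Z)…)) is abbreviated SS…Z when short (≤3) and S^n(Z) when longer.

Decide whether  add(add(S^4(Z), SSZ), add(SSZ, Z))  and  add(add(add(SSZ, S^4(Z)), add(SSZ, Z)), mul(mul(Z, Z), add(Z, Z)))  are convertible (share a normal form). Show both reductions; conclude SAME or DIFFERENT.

Term A:
  start: add(add(S^4(Z), SSZ), add(SSZ, Z))
  →1  add(S(add(SSSZ, SSZ)), add(SSZ, Z))
  →2  S(add(add(SSSZ, SSZ), add(SSZ, Z)))
  →3  S(add(S(add(SSZ, SSZ)), add(SSZ, Z)))
  →4  S(S(add(add(SSZ, SSZ), add(SSZ, Z))))
  →5  S(S(add(S(add(SZ, SSZ)), add(SSZ, Z))))
  →6  S(S(S(add(add(SZ, SSZ), add(SSZ, Z)))))
  →7  S(S(S(add(S(add(Z, SSZ)), add(SSZ, Z)))))
  →8  S(S(S(S(add(add(Z, SSZ), add(SSZ, Z))))))
  →9  S(S(S(S(add(SSZ, add(SSZ, Z))))))
  →10  S(S(S(S(S(add(SZ, add(SSZ, Z)))))))
  →11  S(S(S(S(S(S(add(Z, add(SSZ, Z))))))))
  →12  S(S(S(S(S(S(add(SSZ, Z)))))))
  →13  S(S(S(S(S(S(S(add(SZ, Z))))))))
  →14  S(S(S(S(S(S(S(S(add(Z, Z)))))))))
  →15  S^8(Z)

Term B:
  start: add(add(add(SSZ, S^4(Z)), add(SSZ, Z)), mul(mul(Z, Z), add(Z, Z)))
  →1  add(add(S(add(SZ, S^4(Z))), add(SSZ, Z)), mul(mul(Z, Z), add(Z, Z)))
  →2  add(S(add(add(SZ, S^4(Z)), add(SSZ, Z))), mul(mul(Z, Z), add(Z, Z)))
  →3  S(add(add(add(SZ, S^4(Z)), add(SSZ, Z)), mul(mul(Z, Z), add(Z, Z))))
  →4  S(add(add(S(add(Z, S^4(Z))), add(SSZ, Z)), mul(mul(Z, Z), add(Z, Z))))
  →5  S(add(S(add(add(Z, S^4(Z)), add(SSZ, Z))), mul(mul(Z, Z), add(Z, Z))))
  →6  S(S(add(add(add(Z, S^4(Z)), add(SSZ, Z)), mul(mul(Z, Z), add(Z, Z)))))
  →7  S(S(add(add(S^4(Z), add(SSZ, Z)), mul(mul(Z, Z), add(Z, Z)))))
  →8  S(S(add(S(add(SSSZ, add(SSZ, Z))), mul(mul(Z, Z), add(Z, Z)))))
  →9  S(S(S(add(add(SSSZ, add(SSZ, Z)), mul(mul(Z, Z), add(Z, Z))))))
  →10  S(S(S(add(S(add(SSZ, add(SSZ, Z))), mul(mul(Z, Z), add(Z, Z))))))
  →11  S(S(S(S(add(add(SSZ, add(SSZ, Z)), mul(mul(Z, Z), add(Z, Z)))))))
  →12  S(S(S(S(add(S(add(SZ, add(SSZ, Z))), mul(mul(Z, Z), add(Z, Z)))))))
  →13  S(S(S(S(S(add(add(SZ, add(SSZ, Z)), mul(mul(Z, Z), add(Z, Z))))))))
  →14  S(S(S(S(S(add(S(add(Z, add(SSZ, Z))), mul(mul(Z, Z), add(Z, Z))))))))
  →15  S(S(S(S(S(S(add(add(Z, add(SSZ, Z)), mul(mul(Z, Z), add(Z, Z)))))))))
  →16  S(S(S(S(S(S(add(add(SSZ, Z), mul(mul(Z, Z), add(Z, Z)))))))))
  →17  S(S(S(S(S(S(add(S(add(SZ, Z)), mul(mul(Z, Z), add(Z, Z)))))))))
  →18  S(S(S(S(S(S(S(add(add(SZ, Z), mul(mul(Z, Z), add(Z, Z))))))))))
  →19  S(S(S(S(S(S(S(add(S(add(Z, Z)), mul(mul(Z, Z), add(Z, Z))))))))))
  →20  S(S(S(S(S(S(S(S(add(add(Z, Z), mul(mul(Z, Z), add(Z, Z)))))))))))
  →21  S(S(S(S(S(S(S(S(add(Z, mul(mul(Z, Z), add(Z, Z)))))))))))
  →22  S(S(S(S(S(S(S(S(mul(mul(Z, Z), add(Z, Z))))))))))
  →23  S(S(S(S(S(S(S(S(mul(Z, add(Z, Z))))))))))
  →24  S^8(Z)

Answer: SAME — A ⇓ S^8(Z), B ⇓ S^8(Z)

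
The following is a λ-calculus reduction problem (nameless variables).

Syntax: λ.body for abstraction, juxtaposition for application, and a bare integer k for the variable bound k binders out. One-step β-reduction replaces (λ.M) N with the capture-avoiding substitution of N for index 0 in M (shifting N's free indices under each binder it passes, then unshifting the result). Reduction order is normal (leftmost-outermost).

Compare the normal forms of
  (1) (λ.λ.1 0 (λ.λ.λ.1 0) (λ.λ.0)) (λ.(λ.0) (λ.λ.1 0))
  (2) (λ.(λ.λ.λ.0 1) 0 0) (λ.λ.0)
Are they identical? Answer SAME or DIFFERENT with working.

Term A:
  start: (λ.λ.1 0 (λ.λ.λ.1 0) (λ.λ.0)) (λ.(λ.0) (λ.λ.1 0))
  →1  λ.(λ.(λ.0) (λ.λ.1 0)) 0 (λ.λ.λ.1 0) (λ.λ.0)
  →2  λ.(λ.0) (λ.λ.1 0) (λ.λ.λ.1 0) (λ.λ.0)
  →3  λ.(λ.λ.1 0) (λ.λ.λ.1 0) (λ.λ.0)
  →4  λ.(λ.(λ.λ.λ.1 0) 0) (λ.λ.0)
  →5  λ.(λ.λ.λ.1 0) (λ.λ.0)
  →6  λ.λ.λ.1 0

Term B:
  start: (λ.(λ.λ.λ.0 1) 0 0) (λ.λ.0)
  →1  (λ.λ.λ.0 1) (λ.λ.0) (λ.λ.0)
  →2  (λ.λ.0 1) (λ.λ.0)
  →3  λ.0 (λ.λ.0)

Answer: DIFFERENT — A ⇓ λ.λ.λ.1 0, B ⇓ λ.0 (λ.λ.0)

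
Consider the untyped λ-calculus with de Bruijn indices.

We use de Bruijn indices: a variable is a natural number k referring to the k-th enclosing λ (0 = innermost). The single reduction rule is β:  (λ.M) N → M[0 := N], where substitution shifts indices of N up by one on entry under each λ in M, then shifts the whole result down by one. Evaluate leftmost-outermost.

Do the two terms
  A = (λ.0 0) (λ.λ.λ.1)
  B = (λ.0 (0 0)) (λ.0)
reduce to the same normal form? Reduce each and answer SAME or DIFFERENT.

Answer: DIFFERENT — A ⇓ λ.λ.1, B ⇓ λ.0

Working:
Term A:
  start: (λ.0 0) (λ.λ.λ.1)
  →1  (λ.λ.λ.1) (λ.λ.λ.1)
  →2  λ.λ.1

Term B:
  start: (λ.0 (0 0)) (λ.0)
  →1  (λ.0) ((λ.0) (λ.0))
  →2  (λ.0) (λ.0)
  →3  λ.0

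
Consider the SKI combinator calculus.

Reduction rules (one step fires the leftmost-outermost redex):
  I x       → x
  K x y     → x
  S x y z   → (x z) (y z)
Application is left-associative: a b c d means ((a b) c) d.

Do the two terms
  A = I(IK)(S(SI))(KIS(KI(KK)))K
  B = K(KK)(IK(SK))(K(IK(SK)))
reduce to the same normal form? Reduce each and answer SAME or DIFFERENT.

Term A:
  start: I(IK)(S(SI))(KIS(KI(KK)))K
  [1] IK(S(SI))(KIS(KI(KK)))K
  [2] K(S(SI))(KIS(KI(KK)))K
  [3] S(SI)K

Term B:
  start: K(KK)(IK(SK))(K(IK(SK)))
  [1] KK(K(IK(SK)))
  [2] K

Answer: DIFFERENT — A ⇓ S(SI)K, B ⇓ K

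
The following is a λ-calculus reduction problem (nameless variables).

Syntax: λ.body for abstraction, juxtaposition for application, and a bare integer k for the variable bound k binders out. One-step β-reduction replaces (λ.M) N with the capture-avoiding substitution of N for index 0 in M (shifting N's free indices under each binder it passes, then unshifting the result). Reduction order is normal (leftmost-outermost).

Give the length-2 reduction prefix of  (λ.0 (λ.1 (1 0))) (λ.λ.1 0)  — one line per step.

Answer: after 2 steps: λ.(λ.(λ.λ.1 0) ((λ.λ.1 0) 0)) 0

Derivation:
  start: (λ.0 (λ.1 (1 0))) (λ.λ.1 0)
  [1] (λ.λ.1 0) (λ.(λ.λ.1 0) ((λ.λ.1 0) 0))
  [2] λ.(λ.(λ.λ.1 0) ((λ.λ.1 0) 0)) 0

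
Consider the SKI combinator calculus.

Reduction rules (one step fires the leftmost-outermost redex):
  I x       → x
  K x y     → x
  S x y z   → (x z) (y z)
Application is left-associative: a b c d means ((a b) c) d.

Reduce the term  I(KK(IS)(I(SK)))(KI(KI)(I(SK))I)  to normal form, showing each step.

  start: I(KK(IS)(I(SK)))(KI(KI)(I(SK))I)
  step 1: KK(IS)(I(SK))(KI(KI)(I(SK))I)
  step 2: K(I(SK))(KI(KI)(I(SK))I)
  step 3: I(SK)
  step 4: SK

Answer: normal form = SK  (in 4 steps)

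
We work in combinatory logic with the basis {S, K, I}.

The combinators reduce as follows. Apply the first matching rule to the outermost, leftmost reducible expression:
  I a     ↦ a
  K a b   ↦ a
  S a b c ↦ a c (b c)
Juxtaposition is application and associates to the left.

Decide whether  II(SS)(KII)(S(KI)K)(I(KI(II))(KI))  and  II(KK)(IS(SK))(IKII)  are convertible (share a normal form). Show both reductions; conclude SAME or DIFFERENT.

Answer: SAME — A ⇓ KI, B ⇓ KI

Derivation:
Term A:
  start: II(SS)(KII)(S(KI)K)(I(KI(II))(KI))
  [1] I(SS)(KII)(S(KI)K)(I(KI(II))(KI))
  [2] SS(KII)(S(KI)K)(I(KI(II))(KI))
  [3] S(S(KI)K)(KII(S(KI)K))(I(KI(II))(KI))
  [4] S(KI)K(I(KI(II))(KI))(KII(S(KI)K)(I(KI(II))(KI)))
  [5] KI(I(KI(II))(KI))(K(I(KI(II))(KI)))(KII(S(KI)K)(I(KI(II))(KI)))
  [6] I(K(I(KI(II))(KI)))(KII(S(KI)K)(I(KI(II))(KI)))
  [7] K(I(KI(II))(KI))(KII(S(KI)K)(I(KI(II))(KI)))
  [8] I(KI(II))(KI)
  [9] KI(II)(KI)
  [10] I(KI)
  [11] KI

Term B:
  start: II(KK)(IS(SK))(IKII)
  [1] I(KK)(IS(SK))(IKII)
  [2] KK(IS(SK))(IKII)
  [3] K(IKII)
  [4] K(KII)
  [5] KI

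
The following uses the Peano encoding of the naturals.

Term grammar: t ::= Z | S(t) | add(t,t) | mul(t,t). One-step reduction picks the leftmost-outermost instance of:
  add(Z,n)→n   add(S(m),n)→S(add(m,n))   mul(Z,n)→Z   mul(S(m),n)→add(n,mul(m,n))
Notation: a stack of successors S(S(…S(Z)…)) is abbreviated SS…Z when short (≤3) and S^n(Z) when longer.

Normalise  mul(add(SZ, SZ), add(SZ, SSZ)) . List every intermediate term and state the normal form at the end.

  start: mul(add(SZ, SZ), add(SZ, SSZ))
  →1  mul(S(add(Z, SZ)), add(SZ, SSZ))
  →2  add(add(SZ, SSZ), mul(add(Z, SZ), add(SZ, SSZ)))
  →3  add(S(add(Z, SSZ)), mul(add(Z, SZ), add(SZ, SSZ)))
  →4  S(add(add(Z, SSZ), mul(add(Z, SZ), add(SZ, SSZ))))
  →5  S(add(SSZ, mul(add(Z, SZ), add(SZ, SSZ))))
  →6  S(S(add(SZ, mul(add(Z, SZ), add(SZ, SSZ)))))
  →7  S(S(S(add(Z, mul(add(Z, SZ), add(SZ, SSZ))))))
  →8  S(S(S(mul(add(Z, SZ), add(SZ, SSZ)))))
  →9  S(S(S(mul(SZ, add(SZ, SSZ)))))
  →10  S(S(S(add(add(SZ, SSZ), mul(Z, add(SZ, SSZ))))))
  →11  S(S(S(add(S(add(Z, SSZ)), mul(Z, add(SZ, SSZ))))))
  →12  S(S(S(S(add(add(Z, SSZ), mul(Z, add(SZ, SSZ)))))))
  →13  S(S(S(S(add(SSZ, mul(Z, add(SZ, SSZ)))))))
  →14  S(S(S(S(S(add(SZ, mul(Z, add(SZ, SSZ))))))))
  →15  S(S(S(S(S(S(add(Z, mul(Z, add(SZ, SSZ)))))))))
  →16  S(S(S(S(S(S(mul(Z, add(SZ, SSZ))))))))
  →17  S^6(Z)

Answer: normal form = S^6(Z)  (in 17 steps)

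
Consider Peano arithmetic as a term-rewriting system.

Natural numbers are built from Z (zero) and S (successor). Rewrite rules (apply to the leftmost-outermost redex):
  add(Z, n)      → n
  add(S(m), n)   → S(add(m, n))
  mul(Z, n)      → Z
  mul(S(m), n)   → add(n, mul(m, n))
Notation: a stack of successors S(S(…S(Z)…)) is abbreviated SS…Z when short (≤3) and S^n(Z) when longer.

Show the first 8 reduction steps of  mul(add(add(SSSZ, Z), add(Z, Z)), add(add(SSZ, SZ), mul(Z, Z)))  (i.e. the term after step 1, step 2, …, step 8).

Answer: after 8 steps: S(add(S(add(add(Z, SZ), mul(Z, Z))), mul(add(add(SSZ, Z), add(Z, Z)), add(add(SSZ, SZ), mul(Z, Z)))))

Reduction:
  start: mul(add(add(SSSZ, Z), add(Z, Z)), add(add(SSZ, SZ), mul(Z, Z)))
  →1  mul(add(S(add(SSZ, Z)), add(Z, Z)), add(add(SSZ, SZ), mul(Z, Z)))
  →2  mul(S(add(add(SSZ, Z), add(Z, Z))), add(add(SSZ, SZ), mul(Z, Z)))
  →3  add(add(add(SSZ, SZ), mul(Z, Z)), mul(add(add(SSZ, Z), add(Z, Z)), add(add(SSZ, SZ), mul(Z, Z))))
  →4  add(add(S(add(SZ, SZ)), mul(Z, Z)), mul(add(add(SSZ, Z), add(Z, Z)), add(add(SSZ, SZ), mul(Z, Z))))
  →5  add(S(add(add(SZ, SZ), mul(Z, Z))), mul(add(add(SSZ, Z), add(Z, Z)), add(add(SSZ, SZ), mul(Z, Z))))
  →6  S(add(add(add(SZ, SZ), mul(Z, Z)), mul(add(add(SSZ, Z), add(Z, Z)), add(add(SSZ, SZ), mul(Z, Z)))))
  →7  S(add(add(S(add(Z, SZ)), mul(Z, Z)), mul(add(add(SSZ, Z), add(Z, Z)), add(add(SSZ, SZ), mul(Z, Z)))))
  →8  S(add(S(add(add(Z, SZ), mul(Z, Z))), mul(add(add(SSZ, Z), add(Z, Z)), add(add(SSZ, SZ), mul(Z, Z)))))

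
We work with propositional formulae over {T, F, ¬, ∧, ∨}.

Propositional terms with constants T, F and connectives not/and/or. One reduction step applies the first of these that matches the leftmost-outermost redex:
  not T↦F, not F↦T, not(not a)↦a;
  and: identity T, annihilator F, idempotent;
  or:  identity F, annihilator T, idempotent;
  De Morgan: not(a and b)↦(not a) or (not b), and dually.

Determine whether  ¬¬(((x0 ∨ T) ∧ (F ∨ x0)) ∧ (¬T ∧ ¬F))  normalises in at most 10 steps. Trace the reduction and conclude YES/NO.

Answer: YES — reaches normal form F in 7 ≤ 10 steps

Derivation:
  start: ¬¬(((x0 ∨ T) ∧ (F ∨ x0)) ∧ (¬T ∧ ¬F))
  →1  ((x0 ∨ T) ∧ (F ∨ x0)) ∧ (¬T ∧ ¬F)
  →2  (T ∧ (F ∨ x0)) ∧ (¬T ∧ ¬F)
  →3  (F ∨ x0) ∧ (¬T ∧ ¬F)
  →4  x0 ∧ (¬T ∧ ¬F)
  →5  x0 ∧ (F ∧ ¬F)
  →6  x0 ∧ F
  →7  F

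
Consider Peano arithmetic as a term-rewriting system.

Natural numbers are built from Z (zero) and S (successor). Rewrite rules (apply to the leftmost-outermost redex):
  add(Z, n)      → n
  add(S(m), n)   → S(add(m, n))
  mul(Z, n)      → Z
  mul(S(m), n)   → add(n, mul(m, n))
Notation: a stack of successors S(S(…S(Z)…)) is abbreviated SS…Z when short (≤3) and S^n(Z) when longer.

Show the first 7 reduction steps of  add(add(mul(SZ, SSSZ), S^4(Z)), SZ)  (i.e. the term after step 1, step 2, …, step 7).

Answer: after 7 steps: S(S(add(add(add(SZ, mul(Z, SSSZ)), S^4(Z)), SZ)))

Derivation:
  start: add(add(mul(SZ, SSSZ), S^4(Z)), SZ)
  [1] add(add(add(SSSZ, mul(Z, SSSZ)), S^4(Z)), SZ)
  [2] add(add(S(add(SSZ, mul(Z, SSSZ))), S^4(Z)), SZ)
  [3] add(S(add(add(SSZ, mul(Z, SSSZ)), S^4(Z))), SZ)
  [4] S(add(add(add(SSZ, mul(Z, SSSZ)), S^4(Z)), SZ))
  [5] S(add(add(S(add(SZ, mul(Z, SSSZ))), S^4(Z)), SZ))
  [6] S(add(S(add(add(SZ, mul(Z, SSSZ)), S^4(Z))), SZ))
  [7] S(S(add(add(add(SZ, mul(Z, SSSZ)), S^4(Z)), SZ)))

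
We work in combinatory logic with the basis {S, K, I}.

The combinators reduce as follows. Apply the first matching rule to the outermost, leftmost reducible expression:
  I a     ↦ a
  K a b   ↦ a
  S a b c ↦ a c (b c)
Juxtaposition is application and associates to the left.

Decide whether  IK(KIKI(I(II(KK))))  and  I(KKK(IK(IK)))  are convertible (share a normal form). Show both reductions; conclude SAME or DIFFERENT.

Answer: SAME — A ⇓ K(KK), B ⇓ K(KK)

Reduction:
Term A:
  start: IK(KIKI(I(II(KK))))
  [1] K(KIKI(I(II(KK))))
  [2] K(II(I(II(KK))))
  [3] K(I(I(II(KK))))
  [4] K(I(II(KK)))
  [5] K(II(KK))
  [6] K(I(KK))
  [7] K(KK)

Term B:
  start: I(KKK(IK(IK)))
  [1] KKK(IK(IK))
  [2] K(IK(IK))
  [3] K(K(IK))
  [4] K(KK)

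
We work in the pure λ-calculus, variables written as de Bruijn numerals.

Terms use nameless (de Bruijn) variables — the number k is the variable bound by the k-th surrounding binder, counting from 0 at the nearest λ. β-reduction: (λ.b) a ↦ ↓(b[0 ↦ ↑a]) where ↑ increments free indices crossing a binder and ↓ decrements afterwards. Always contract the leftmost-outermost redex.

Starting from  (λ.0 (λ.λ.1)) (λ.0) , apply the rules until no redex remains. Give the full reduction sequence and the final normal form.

Answer: normal form = λ.λ.1  (in 2 steps)

Derivation:
  start: (λ.0 (λ.λ.1)) (λ.0)
  step 1: (λ.0) (λ.λ.1)
  step 2: λ.λ.1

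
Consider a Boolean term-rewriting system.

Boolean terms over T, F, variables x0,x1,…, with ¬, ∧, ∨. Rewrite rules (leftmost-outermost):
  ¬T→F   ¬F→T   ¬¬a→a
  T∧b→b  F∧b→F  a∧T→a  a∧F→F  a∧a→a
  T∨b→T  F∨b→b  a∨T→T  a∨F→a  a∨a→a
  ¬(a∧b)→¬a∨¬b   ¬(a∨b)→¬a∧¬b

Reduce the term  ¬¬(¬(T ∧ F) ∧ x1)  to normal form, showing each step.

Answer: normal form = x1  (in 6 steps)

Working:
  start: ¬¬(¬(T ∧ F) ∧ x1)
  →1  ¬(T ∧ F) ∧ x1
  →2  (¬T ∨ ¬F) ∧ x1
  →3  (F ∨ ¬F) ∧ x1
  →4  ¬F ∧ x1
  →5  T ∧ x1
  →6  x1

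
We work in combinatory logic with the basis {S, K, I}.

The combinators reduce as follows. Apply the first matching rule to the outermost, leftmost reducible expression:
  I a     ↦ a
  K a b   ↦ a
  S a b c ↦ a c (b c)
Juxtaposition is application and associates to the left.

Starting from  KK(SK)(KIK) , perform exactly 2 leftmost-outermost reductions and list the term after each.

  start: KK(SK)(KIK)
  [1] K(KIK)
  [2] KI

Answer: after 2 steps: KI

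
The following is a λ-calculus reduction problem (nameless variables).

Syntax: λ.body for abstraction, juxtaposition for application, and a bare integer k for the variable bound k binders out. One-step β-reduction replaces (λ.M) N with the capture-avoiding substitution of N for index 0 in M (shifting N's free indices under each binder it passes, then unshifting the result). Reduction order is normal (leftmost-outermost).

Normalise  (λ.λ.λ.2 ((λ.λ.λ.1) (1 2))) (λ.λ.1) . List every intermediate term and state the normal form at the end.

  start: (λ.λ.λ.2 ((λ.λ.λ.1) (1 2))) (λ.λ.1)
  →1  λ.λ.(λ.λ.1) ((λ.λ.λ.1) (1 (λ.λ.1)))
  →2  λ.λ.λ.(λ.λ.λ.1) (2 (λ.λ.1))
  →3  λ.λ.λ.λ.λ.1

Answer: normal form = λ.λ.λ.λ.λ.1  (in 3 steps)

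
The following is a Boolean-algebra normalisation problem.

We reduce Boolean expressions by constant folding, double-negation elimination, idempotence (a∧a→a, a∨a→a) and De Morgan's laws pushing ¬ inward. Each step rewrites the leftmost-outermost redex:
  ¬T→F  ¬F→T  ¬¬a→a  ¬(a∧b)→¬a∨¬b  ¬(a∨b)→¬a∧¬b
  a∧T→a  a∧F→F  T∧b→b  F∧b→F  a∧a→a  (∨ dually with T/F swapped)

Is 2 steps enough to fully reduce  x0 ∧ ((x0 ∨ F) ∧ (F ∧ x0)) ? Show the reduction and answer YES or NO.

Answer: NO — after 2 steps the term is x0 ∧ (x0 ∧ F), not yet normal

Reduction:
  start: x0 ∧ ((x0 ∨ F) ∧ (F ∧ x0))
  [1] x0 ∧ (x0 ∧ (F ∧ x0))
  [2] x0 ∧ (x0 ∧ F)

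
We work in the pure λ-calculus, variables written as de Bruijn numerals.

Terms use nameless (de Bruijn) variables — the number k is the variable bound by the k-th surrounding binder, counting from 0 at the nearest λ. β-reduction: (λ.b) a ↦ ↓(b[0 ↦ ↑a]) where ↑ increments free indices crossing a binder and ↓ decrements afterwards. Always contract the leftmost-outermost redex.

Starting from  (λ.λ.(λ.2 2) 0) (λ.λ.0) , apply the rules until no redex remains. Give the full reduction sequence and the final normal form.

Answer: normal form = λ.λ.0  (in 3 steps)

Reduction:
  start: (λ.λ.(λ.2 2) 0) (λ.λ.0)
  step 1: λ.(λ.(λ.λ.0) (λ.λ.0)) 0
  step 2: λ.(λ.λ.0) (λ.λ.0)
  step 3: λ.λ.0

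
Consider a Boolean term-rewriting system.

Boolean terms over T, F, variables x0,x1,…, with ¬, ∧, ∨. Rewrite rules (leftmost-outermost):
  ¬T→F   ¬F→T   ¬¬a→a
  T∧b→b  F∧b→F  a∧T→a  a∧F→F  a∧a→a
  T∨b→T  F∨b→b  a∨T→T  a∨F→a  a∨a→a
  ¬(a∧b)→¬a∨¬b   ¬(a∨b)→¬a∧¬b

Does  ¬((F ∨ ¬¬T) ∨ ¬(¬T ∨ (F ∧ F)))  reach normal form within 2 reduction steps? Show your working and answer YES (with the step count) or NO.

Answer: NO — after 2 steps the term is (¬F ∧ ¬¬¬T) ∧ ¬¬(¬T ∨ (F ∧ F)), not yet normal

Reduction:
  start: ¬((F ∨ ¬¬T) ∨ ¬(¬T ∨ (F ∧ F)))
  [1] ¬(F ∨ ¬¬T) ∧ ¬¬(¬T ∨ (F ∧ F))
  [2] (¬F ∧ ¬¬¬T) ∧ ¬¬(¬T ∨ (F ∧ F))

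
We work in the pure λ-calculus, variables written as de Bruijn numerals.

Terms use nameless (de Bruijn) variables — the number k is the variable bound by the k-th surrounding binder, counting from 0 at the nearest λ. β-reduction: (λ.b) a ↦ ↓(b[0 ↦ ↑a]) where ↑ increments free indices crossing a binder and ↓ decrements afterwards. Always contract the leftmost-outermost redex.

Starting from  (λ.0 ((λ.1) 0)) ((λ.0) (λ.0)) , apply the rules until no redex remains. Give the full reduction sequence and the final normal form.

Answer: normal form = λ.0  (in 5 steps)

Reduction:
  start: (λ.0 ((λ.1) 0)) ((λ.0) (λ.0))
  step 1: (λ.0) (λ.0) ((λ.(λ.0) (λ.0)) ((λ.0) (λ.0)))
  step 2: (λ.0) ((λ.(λ.0) (λ.0)) ((λ.0) (λ.0)))
  step 3: (λ.(λ.0) (λ.0)) ((λ.0) (λ.0))
  step 4: (λ.0) (λ.0)
  step 5: λ.0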